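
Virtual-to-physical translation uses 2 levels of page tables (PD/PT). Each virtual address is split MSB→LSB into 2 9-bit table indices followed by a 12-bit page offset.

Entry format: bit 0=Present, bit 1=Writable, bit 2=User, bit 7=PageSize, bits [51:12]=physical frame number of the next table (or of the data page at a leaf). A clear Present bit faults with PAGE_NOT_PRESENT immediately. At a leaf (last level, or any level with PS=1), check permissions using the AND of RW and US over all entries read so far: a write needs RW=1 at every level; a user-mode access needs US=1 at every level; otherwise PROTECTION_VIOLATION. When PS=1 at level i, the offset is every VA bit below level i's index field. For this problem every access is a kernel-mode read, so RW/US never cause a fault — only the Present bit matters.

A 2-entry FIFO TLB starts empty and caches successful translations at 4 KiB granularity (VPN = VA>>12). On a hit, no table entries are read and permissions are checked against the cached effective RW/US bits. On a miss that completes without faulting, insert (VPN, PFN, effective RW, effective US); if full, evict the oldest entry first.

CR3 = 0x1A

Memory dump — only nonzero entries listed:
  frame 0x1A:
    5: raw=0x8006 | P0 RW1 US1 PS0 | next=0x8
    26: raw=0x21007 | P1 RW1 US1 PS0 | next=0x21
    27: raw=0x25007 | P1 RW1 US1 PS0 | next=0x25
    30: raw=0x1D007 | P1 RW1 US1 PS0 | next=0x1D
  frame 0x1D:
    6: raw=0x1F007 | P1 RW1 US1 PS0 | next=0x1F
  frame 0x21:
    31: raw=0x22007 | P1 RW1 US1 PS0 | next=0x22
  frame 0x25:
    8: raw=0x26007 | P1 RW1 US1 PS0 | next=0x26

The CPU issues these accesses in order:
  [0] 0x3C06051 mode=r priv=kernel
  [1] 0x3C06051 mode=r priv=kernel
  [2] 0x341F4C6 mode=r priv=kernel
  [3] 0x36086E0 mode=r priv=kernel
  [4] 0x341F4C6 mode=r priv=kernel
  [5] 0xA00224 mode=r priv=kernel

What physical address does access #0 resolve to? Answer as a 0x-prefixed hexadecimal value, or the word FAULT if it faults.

Trace:
#0 VA=0x3C06051 (r,kernel):
  lvl0: tbl 0x1A, slot 30 ⇒ 0x1D007 (P1/RW1/US1/PS0)
  lvl1: tbl 0x1D, slot 6 ⇒ 0x1F007 (P1/RW1/US1/PS0)
  ⇒ phys 0x1F051  [2 reads]
#1 VA=0x3C06051 (r,kernel):
  TLB hit vpn=0x3C06 → PA=0x1F051
#2 VA=0x341F4C6 (r,kernel):
  lvl0: tbl 0x1A, slot 26 ⇒ 0x21007 (P1/RW1/US1/PS0)
  lvl1: tbl 0x21, slot 31 ⇒ 0x22007 (P1/RW1/US1/PS0)
  ⇒ phys 0x224C6  [2 reads]
#3 VA=0x36086E0 (r,kernel):
  lvl0: tbl 0x1A, slot 27 ⇒ 0x25007 (P1/RW1/US1/PS0)
  lvl1: tbl 0x25, slot 8 ⇒ 0x26007 (P1/RW1/US1/PS0)
  ⇒ phys 0x266E0  [2 reads]
#4 VA=0x341F4C6 (r,kernel):
  TLB hit vpn=0x341F → PA=0x224C6
#5 VA=0xA00224 (r,kernel):
  lvl0: tbl 0x1A, slot 5 ⇒ 0x8006 (P0/RW1/US1/PS0)
  ✗ PAGE_NOT_PRESENT  [1 reads]

Access #0 PA: 0x1F051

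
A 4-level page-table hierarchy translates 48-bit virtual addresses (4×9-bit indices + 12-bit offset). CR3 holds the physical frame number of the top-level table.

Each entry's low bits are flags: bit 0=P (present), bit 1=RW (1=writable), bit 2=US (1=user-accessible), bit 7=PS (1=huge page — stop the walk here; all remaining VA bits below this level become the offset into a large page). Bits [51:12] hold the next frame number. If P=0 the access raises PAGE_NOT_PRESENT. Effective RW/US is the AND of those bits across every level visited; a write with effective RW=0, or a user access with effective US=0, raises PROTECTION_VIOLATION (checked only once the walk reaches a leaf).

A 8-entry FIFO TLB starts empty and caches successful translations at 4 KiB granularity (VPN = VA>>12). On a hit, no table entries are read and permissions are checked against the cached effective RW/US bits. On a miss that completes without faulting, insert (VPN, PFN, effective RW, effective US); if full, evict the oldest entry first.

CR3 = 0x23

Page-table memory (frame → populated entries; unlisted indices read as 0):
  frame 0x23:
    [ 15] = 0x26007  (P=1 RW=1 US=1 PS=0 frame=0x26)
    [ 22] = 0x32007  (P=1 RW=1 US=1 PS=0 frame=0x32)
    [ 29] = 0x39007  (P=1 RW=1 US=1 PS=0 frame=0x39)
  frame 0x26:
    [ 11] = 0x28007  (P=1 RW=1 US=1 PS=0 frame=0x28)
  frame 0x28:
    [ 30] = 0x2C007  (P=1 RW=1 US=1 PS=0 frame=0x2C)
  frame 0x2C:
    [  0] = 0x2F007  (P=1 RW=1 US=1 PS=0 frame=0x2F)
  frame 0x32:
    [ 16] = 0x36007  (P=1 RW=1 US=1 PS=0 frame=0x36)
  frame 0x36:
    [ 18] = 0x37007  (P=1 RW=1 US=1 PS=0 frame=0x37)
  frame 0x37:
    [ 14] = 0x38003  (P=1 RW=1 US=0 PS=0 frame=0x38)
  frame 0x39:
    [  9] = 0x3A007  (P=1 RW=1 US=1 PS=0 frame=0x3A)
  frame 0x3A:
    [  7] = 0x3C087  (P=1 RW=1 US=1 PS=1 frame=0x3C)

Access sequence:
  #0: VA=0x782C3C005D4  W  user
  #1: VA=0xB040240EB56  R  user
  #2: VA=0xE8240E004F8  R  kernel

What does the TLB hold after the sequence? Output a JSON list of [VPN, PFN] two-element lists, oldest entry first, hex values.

Walk each access:
#0 VA=0x782C3C005D4 (w,user):
  [0] read 0x23 idx=15: raw=0x26007 flags P=1 W=1 U=1 S=0
  [1] read 0x26 idx=11: raw=0x28007 flags P=1 W=1 U=1 S=0
  [2] read 0x28 idx=30: raw=0x2C007 flags P=1 W=1 U=1 S=0
  [3] read 0x2C idx=0: raw=0x2F007 flags P=1 W=1 U=1 S=0
  ✓ 0x2F5D4  — 4 lookups
#1 VA=0xB040240EB56 (r,user):
  [0] read 0x23 idx=22: raw=0x32007 flags P=1 W=1 U=1 S=0
  [1] read 0x32 idx=16: raw=0x36007 flags P=1 W=1 U=1 S=0
  [2] read 0x36 idx=18: raw=0x37007 flags P=1 W=1 U=1 S=0
  [3] read 0x37 idx=14: raw=0x38003 flags P=1 W=1 U=0 S=0
  ⇒ fault: PROTECTION_VIOLATION  — 4 lookups
#2 VA=0xE8240E004F8 (r,kernel):
  [0] read 0x23 idx=29: raw=0x39007 flags P=1 W=1 U=1 S=0
  [1] read 0x39 idx=9: raw=0x3A007 flags P=1 W=1 U=1 S=0
  [2] read 0x3A idx=7: raw=0x3C087 flags P=1 W=1 U=1 S=1
  ✓ 0x3C4F8 (huge @L2)  — 3 lookups

TLB: [["0x782C3C00", "0x2F"], ["0xE8240E00", "0x3C"]]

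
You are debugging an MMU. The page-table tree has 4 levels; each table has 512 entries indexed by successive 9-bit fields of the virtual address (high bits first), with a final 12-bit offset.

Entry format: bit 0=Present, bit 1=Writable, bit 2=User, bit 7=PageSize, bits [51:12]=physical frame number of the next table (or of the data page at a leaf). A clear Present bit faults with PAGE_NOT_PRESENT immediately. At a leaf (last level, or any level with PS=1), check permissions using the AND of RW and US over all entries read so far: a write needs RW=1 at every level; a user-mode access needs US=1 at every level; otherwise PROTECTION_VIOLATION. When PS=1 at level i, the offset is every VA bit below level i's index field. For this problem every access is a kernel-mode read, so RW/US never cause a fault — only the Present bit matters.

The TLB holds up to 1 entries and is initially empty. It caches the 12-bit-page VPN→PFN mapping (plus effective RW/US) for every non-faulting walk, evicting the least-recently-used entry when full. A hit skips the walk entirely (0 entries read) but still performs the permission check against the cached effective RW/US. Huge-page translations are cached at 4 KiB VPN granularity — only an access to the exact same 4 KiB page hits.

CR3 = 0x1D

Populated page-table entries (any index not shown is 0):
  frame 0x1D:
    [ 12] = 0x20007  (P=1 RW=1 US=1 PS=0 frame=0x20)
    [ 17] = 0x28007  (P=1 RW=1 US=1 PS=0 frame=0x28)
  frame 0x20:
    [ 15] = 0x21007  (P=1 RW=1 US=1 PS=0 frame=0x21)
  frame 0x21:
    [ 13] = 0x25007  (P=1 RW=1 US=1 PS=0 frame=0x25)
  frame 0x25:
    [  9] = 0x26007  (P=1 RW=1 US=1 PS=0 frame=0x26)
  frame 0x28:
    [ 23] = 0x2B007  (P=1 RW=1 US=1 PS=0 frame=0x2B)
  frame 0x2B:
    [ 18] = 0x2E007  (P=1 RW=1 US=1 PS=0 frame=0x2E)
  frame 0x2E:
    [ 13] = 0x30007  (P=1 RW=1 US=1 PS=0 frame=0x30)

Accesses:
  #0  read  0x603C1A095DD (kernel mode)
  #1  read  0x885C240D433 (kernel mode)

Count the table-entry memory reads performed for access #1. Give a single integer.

Walk each access:
#0 VA=0x603C1A095DD (r,kernel):
  [0] read 0x1D idx=12: raw=0x20007 flags P=1 W=1 U=1 S=0
  [1] read 0x20 idx=15: raw=0x21007 flags P=1 W=1 U=1 S=0
  [2] read 0x21 idx=13: raw=0x25007 flags P=1 W=1 U=1 S=0
  [3] read 0x25 idx=9: raw=0x26007 flags P=1 W=1 U=1 S=0
  ⇒ phys 0x265DD  [4 reads]
#1 VA=0x885C240D433 (r,kernel):
  [0] read 0x1D idx=17: raw=0x28007 flags P=1 W=1 U=1 S=0
  [1] read 0x28 idx=23: raw=0x2B007 flags P=1 W=1 U=1 S=0
  [2] read 0x2B idx=18: raw=0x2E007 flags P=1 W=1 U=1 S=0
  [3] read 0x2E idx=13: raw=0x30007 flags P=1 W=1 U=1 S=0
  ⇒ phys 0x30433  [4 reads]

Entries read for #1: 4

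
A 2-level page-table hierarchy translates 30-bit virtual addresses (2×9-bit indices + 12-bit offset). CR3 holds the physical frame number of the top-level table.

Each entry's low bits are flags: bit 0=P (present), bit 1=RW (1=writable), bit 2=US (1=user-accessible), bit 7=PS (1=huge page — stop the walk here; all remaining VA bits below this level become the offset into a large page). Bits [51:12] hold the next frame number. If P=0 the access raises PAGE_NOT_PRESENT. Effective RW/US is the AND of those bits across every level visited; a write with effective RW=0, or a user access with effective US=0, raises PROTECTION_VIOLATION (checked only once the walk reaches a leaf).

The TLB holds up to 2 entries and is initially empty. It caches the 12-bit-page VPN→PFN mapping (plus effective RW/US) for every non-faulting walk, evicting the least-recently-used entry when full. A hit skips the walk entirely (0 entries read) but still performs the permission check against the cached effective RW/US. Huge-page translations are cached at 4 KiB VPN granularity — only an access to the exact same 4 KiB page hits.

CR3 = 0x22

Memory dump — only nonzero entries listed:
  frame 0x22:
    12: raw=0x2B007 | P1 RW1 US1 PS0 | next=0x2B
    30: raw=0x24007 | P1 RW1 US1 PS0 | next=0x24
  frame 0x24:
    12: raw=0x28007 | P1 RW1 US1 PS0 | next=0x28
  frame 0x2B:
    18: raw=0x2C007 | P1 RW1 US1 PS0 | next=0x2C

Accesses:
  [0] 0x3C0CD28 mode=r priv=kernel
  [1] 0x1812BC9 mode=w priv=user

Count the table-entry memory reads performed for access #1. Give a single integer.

Walk each access:
#0 VA=0x3C0CD28 (r,kernel):
  L0 @0x22[30] → 0x24007  P=1,RW=1,US=1,PS=0
  L1 @0x24[12] → 0x28007  P=1,RW=1,US=1,PS=0
  ✓ 0x28D28  — 2 lookups
#1 VA=0x1812BC9 (w,user):
  L0 @0x22[12] → 0x2B007  P=1,RW=1,US=1,PS=0
  L1 @0x2B[18] → 0x2C007  P=1,RW=1,US=1,PS=0
  ✓ 0x2CBC9  — 2 lookups

Entries read for #1: 2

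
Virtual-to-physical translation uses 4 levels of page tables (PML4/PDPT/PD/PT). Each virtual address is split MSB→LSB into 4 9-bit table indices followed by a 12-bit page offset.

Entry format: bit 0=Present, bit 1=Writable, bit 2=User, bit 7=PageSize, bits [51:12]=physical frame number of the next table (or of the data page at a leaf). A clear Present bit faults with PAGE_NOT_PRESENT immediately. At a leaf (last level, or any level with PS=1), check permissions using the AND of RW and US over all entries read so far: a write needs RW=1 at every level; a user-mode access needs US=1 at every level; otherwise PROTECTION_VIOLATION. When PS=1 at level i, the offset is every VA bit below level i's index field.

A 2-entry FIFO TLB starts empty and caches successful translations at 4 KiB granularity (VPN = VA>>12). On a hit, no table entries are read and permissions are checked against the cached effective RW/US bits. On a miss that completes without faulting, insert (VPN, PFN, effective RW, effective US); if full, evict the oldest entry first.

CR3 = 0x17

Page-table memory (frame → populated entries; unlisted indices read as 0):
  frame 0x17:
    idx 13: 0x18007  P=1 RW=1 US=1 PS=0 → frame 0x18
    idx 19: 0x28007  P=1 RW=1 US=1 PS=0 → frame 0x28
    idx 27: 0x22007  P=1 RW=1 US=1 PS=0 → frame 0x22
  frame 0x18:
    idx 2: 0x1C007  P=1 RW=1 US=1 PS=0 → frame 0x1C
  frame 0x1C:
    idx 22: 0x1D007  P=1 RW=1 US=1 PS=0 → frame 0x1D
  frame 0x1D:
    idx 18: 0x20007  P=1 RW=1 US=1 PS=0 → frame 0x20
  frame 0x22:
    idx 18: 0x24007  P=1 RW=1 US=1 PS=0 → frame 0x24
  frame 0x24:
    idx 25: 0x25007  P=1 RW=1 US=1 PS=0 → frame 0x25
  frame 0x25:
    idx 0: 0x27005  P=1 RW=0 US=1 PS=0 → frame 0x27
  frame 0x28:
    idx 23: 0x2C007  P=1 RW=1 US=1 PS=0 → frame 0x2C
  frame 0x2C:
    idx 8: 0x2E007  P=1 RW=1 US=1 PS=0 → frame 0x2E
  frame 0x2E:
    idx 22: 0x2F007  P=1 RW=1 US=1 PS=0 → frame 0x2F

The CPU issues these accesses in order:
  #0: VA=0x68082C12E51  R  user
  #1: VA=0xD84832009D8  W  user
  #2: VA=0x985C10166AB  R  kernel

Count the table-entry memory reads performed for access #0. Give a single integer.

Per-access translation:
#0 VA=0x68082C12E51 (r,user):
  lvl0: tbl 0x17, slot 13 ⇒ 0x18007 (P1/RW1/US1/PS0)
  lvl1: tbl 0x18, slot 2 ⇒ 0x1C007 (P1/RW1/US1/PS0)
  lvl2: tbl 0x1C, slot 22 ⇒ 0x1D007 (P1/RW1/US1/PS0)
  lvl3: tbl 0x1D, slot 18 ⇒ 0x20007 (P1/RW1/US1/PS0)
  → PA=0x20E51  (4 entries read)
#1 VA=0xD84832009D8 (w,user):
  lvl0: tbl 0x17, slot 27 ⇒ 0x22007 (P1/RW1/US1/PS0)
  lvl1: tbl 0x22, slot 18 ⇒ 0x24007 (P1/RW1/US1/PS0)
  lvl2: tbl 0x24, slot 25 ⇒ 0x25007 (P1/RW1/US1/PS0)
  lvl3: tbl 0x25, slot 0 ⇒ 0x27005 (P1/RW0/US1/PS0)
  ⇒ fault: PROTECTION_VIOLATION  — 4 lookups
#2 VA=0x985C10166AB (r,kernel):
  lvl0: tbl 0x17, slot 19 ⇒ 0x28007 (P1/RW1/US1/PS0)
  lvl1: tbl 0x28, slot 23 ⇒ 0x2C007 (P1/RW1/US1/PS0)
  lvl2: tbl 0x2C, slot 8 ⇒ 0x2E007 (P1/RW1/US1/PS0)
  lvl3: tbl 0x2E, slot 22 ⇒ 0x2F007 (P1/RW1/US1/PS0)
  → PA=0x2F6AB  (4 entries read)

Entries read for #0: 4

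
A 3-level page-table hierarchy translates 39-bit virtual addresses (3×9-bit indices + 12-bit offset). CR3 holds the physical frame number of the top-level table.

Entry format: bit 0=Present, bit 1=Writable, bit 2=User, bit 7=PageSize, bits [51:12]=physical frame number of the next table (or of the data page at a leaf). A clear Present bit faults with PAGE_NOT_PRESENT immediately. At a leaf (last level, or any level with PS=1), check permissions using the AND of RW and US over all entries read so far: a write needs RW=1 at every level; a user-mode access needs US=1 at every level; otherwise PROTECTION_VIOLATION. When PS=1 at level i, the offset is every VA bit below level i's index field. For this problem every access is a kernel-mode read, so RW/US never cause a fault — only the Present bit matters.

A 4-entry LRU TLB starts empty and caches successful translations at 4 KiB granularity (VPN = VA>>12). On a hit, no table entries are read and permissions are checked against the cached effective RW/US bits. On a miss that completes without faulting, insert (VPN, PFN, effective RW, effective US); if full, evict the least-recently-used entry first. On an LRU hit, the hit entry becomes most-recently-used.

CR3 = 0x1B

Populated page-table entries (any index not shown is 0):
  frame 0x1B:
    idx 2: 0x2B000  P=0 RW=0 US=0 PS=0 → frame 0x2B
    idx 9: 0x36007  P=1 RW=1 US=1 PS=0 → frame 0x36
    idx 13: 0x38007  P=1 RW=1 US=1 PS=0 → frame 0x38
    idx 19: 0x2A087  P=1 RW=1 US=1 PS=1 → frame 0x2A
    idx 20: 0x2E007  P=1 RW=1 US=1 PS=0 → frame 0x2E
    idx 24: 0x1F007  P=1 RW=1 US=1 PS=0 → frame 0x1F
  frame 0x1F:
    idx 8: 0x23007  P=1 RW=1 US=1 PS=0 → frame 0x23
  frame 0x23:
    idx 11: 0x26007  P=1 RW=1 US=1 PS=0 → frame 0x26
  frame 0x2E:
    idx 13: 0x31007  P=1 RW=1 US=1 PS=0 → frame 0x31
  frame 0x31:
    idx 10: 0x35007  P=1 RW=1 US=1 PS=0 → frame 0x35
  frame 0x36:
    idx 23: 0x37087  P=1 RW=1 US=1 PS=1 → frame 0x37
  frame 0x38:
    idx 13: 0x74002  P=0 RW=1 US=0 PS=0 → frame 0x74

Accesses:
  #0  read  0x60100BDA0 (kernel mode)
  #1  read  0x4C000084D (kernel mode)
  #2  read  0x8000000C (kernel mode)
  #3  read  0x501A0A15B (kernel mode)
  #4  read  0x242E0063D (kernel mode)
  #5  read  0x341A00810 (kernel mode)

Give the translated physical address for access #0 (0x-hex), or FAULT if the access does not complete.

Per-access translation:
#0 VA=0x60100BDA0 (r,kernel):
  lvl0: tbl 0x1B, slot 24 ⇒ 0x1F007 (P1/RW1/US1/PS0)
  lvl1: tbl 0x1F, slot 8 ⇒ 0x23007 (P1/RW1/US1/PS0)
  lvl2: tbl 0x23, slot 11 ⇒ 0x26007 (P1/RW1/US1/PS0)
  → PA=0x26DA0  (3 entries read)
#1 VA=0x4C000084D (r,kernel):
  lvl0: tbl 0x1B, slot 19 ⇒ 0x2A087 (P1/RW1/US1/PS1)
  → PA=0x2A84D (huge @L0)  (1 entries read)
#2 VA=0x8000000C (r,kernel):
  lvl0: tbl 0x1B, slot 2 ⇒ 0x2B000 (P0/RW0/US0/PS0)
  ✗ PAGE_NOT_PRESENT  [1 reads]
#3 VA=0x501A0A15B (r,kernel):
  lvl0: tbl 0x1B, slot 20 ⇒ 0x2E007 (P1/RW1/US1/PS0)
  lvl1: tbl 0x2E, slot 13 ⇒ 0x31007 (P1/RW1/US1/PS0)
  lvl2: tbl 0x31, slot 10 ⇒ 0x35007 (P1/RW1/US1/PS0)
  → PA=0x3515B  (3 entries read)
#4 VA=0x242E0063D (r,kernel):
  lvl0: tbl 0x1B, slot 9 ⇒ 0x36007 (P1/RW1/US1/PS0)
  lvl1: tbl 0x36, slot 23 ⇒ 0x37087 (P1/RW1/US1/PS1)
  → PA=0x3763D (huge @L1)  (2 entries read)
#5 VA=0x341A00810 (r,kernel):
  lvl0: tbl 0x1B, slot 13 ⇒ 0x38007 (P1/RW1/US1/PS0)
  lvl1: tbl 0x38, slot 13 ⇒ 0x74002 (P0/RW1/US0/PS0)
  ✗ PAGE_NOT_PRESENT  [2 reads]

Access #0 PA: 0x26DA0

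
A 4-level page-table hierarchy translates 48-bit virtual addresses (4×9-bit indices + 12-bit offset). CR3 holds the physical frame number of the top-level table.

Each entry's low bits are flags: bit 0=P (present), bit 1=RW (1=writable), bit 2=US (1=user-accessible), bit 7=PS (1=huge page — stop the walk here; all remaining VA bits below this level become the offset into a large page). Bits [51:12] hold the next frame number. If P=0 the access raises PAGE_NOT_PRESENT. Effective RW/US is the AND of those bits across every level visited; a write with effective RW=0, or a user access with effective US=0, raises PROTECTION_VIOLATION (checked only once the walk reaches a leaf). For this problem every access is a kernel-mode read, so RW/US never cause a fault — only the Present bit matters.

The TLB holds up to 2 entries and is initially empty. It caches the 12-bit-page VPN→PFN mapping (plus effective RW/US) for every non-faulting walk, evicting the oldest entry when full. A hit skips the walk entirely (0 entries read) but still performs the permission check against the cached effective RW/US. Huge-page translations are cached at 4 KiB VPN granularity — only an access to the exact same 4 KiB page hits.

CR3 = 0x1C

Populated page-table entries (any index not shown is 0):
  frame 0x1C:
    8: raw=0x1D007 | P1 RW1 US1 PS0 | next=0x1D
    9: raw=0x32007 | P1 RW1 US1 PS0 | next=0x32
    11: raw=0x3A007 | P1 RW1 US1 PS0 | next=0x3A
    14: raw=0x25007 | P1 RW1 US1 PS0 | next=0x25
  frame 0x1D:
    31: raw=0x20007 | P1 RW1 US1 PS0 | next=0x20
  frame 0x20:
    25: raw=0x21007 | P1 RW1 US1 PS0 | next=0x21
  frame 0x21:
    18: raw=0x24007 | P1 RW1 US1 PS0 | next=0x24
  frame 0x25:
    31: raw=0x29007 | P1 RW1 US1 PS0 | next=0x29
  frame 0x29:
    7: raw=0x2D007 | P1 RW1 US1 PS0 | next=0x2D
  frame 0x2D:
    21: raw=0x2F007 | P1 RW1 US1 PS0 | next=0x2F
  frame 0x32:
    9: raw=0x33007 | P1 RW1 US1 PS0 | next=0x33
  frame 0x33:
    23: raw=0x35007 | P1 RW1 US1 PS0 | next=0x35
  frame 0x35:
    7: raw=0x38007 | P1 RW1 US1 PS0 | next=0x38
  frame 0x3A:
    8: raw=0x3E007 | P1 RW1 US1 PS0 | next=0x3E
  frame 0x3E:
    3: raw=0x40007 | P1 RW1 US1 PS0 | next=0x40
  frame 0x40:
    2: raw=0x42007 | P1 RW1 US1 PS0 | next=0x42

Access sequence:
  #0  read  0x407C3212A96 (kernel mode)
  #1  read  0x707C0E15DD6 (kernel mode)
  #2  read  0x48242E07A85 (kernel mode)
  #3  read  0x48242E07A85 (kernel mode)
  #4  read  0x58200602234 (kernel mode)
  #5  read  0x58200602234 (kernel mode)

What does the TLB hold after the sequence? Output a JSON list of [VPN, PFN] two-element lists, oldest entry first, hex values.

Per-access translation:
#0 VA=0x407C3212A96 (r,kernel):
  lvl0: tbl 0x1C, slot 8 ⇒ 0x1D007 (P1/RW1/US1/PS0)
  lvl1: tbl 0x1D, slot 31 ⇒ 0x20007 (P1/RW1/US1/PS0)
  lvl2: tbl 0x20, slot 25 ⇒ 0x21007 (P1/RW1/US1/PS0)
  lvl3: tbl 0x21, slot 18 ⇒ 0x24007 (P1/RW1/US1/PS0)
  ✓ 0x24A96  — 4 lookups
#1 VA=0x707C0E15DD6 (r,kernel):
  lvl0: tbl 0x1C, slot 14 ⇒ 0x25007 (P1/RW1/US1/PS0)
  lvl1: tbl 0x25, slot 31 ⇒ 0x29007 (P1/RW1/US1/PS0)
  lvl2: tbl 0x29, slot 7 ⇒ 0x2D007 (P1/RW1/US1/PS0)
  lvl3: tbl 0x2D, slot 21 ⇒ 0x2F007 (P1/RW1/US1/PS0)
  ✓ 0x2FDD6  — 4 lookups
#2 VA=0x48242E07A85 (r,kernel):
  lvl0: tbl 0x1C, slot 9 ⇒ 0x32007 (P1/RW1/US1/PS0)
  lvl1: tbl 0x32, slot 9 ⇒ 0x33007 (P1/RW1/US1/PS0)
  lvl2: tbl 0x33, slot 23 ⇒ 0x35007 (P1/RW1/US1/PS0)
  lvl3: tbl 0x35, slot 7 ⇒ 0x38007 (P1/RW1/US1/PS0)
  ✓ 0x38A85  — 4 lookups
#3 VA=0x48242E07A85 (r,kernel):
  TLB hit vpn=0x48242E07 → PA=0x38A85
#4 VA=0x58200602234 (r,kernel):
  lvl0: tbl 0x1C, slot 11 ⇒ 0x3A007 (P1/RW1/US1/PS0)
  lvl1: tbl 0x3A, slot 8 ⇒ 0x3E007 (P1/RW1/US1/PS0)
  lvl2: tbl 0x3E, slot 3 ⇒ 0x40007 (P1/RW1/US1/PS0)
  lvl3: tbl 0x40, slot 2 ⇒ 0x42007 (P1/RW1/US1/PS0)
  ✓ 0x42234  — 4 lookups
#5 VA=0x58200602234 (r,kernel):
  TLB hit vpn=0x58200602 → PA=0x42234

TLB: [["0x48242E07", "0x38"], ["0x58200602", "0x42"]]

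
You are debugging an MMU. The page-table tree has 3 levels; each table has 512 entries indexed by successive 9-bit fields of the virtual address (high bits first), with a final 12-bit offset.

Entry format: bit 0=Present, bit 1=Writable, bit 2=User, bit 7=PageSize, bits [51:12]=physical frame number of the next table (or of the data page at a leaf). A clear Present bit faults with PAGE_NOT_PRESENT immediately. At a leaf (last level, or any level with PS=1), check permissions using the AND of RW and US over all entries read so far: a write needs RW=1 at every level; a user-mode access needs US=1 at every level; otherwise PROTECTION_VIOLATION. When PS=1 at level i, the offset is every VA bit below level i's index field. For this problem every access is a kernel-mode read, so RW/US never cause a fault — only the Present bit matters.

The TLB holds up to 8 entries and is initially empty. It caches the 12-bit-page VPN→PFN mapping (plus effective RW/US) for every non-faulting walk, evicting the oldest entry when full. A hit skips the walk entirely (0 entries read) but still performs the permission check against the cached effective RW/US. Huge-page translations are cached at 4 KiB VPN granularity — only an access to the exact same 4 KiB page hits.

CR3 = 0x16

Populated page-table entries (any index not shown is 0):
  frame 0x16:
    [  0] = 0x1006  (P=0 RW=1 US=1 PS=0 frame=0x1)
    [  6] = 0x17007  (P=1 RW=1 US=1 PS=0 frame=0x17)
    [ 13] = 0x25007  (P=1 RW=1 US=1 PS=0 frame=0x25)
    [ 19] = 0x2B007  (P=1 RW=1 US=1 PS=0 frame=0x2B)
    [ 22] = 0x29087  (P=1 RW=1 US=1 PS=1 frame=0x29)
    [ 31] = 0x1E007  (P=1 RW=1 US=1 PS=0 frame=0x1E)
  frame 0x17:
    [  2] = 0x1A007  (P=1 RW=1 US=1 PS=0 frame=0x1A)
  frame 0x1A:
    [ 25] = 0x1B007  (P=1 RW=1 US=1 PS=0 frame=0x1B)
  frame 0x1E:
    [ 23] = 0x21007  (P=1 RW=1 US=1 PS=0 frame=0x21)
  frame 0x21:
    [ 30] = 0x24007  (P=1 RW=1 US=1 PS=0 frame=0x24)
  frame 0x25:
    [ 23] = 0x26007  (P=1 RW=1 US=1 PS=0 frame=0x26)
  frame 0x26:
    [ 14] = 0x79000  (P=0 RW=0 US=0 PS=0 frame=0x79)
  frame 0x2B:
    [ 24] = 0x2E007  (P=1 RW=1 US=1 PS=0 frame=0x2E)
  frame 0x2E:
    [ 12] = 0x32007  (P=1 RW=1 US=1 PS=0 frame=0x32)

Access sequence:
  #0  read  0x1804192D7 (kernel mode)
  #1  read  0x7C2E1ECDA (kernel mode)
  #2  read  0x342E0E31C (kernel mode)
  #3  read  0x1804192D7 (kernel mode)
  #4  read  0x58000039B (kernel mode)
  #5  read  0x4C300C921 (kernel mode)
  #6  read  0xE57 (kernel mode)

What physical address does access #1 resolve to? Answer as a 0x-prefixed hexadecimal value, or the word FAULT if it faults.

Per-access translation:
#0 VA=0x1804192D7 (r,kernel):
  [0] read 0x16 idx=6: raw=0x17007 flags P=1 W=1 U=1 S=0
  [1] read 0x17 idx=2: raw=0x1A007 flags P=1 W=1 U=1 S=0
  [2] read 0x1A idx=25: raw=0x1B007 flags P=1 W=1 U=1 S=0
  ⇒ phys 0x1B2D7  [3 reads]
#1 VA=0x7C2E1ECDA (r,kernel):
  [0] read 0x16 idx=31: raw=0x1E007 flags P=1 W=1 U=1 S=0
  [1] read 0x1E idx=23: raw=0x21007 flags P=1 W=1 U=1 S=0
  [2] read 0x21 idx=30: raw=0x24007 flags P=1 W=1 U=1 S=0
  ⇒ phys 0x24CDA  [3 reads]
#2 VA=0x342E0E31C (r,kernel):
  [0] read 0x16 idx=13: raw=0x25007 flags P=1 W=1 U=1 S=0
  [1] read 0x25 idx=23: raw=0x26007 flags P=1 W=1 U=1 S=0
  [2] read 0x26 idx=14: raw=0x79000 flags P=0 W=0 U=0 S=0
  → PAGE_NOT_PRESENT  (3 entries read)
#3 VA=0x1804192D7 (r,kernel):
  TLB hit vpn=0x180419 → PA=0x1B2D7
#4 VA=0x58000039B (r,kernel):
  [0] read 0x16 idx=22: raw=0x29087 flags P=1 W=1 U=1 S=1
  ⇒ phys 0x2939B (huge @L0)  [1 reads]
#5 VA=0x4C300C921 (r,kernel):
  [0] read 0x16 idx=19: raw=0x2B007 flags P=1 W=1 U=1 S=0
  [1] read 0x2B idx=24: raw=0x2E007 flags P=1 W=1 U=1 S=0
  [2] read 0x2E idx=12: raw=0x32007 flags P=1 W=1 U=1 S=0
  ⇒ phys 0x32921  [3 reads]
#6 VA=0xE57 (r,kernel):
  [0] read 0x16 idx=0: raw=0x1006 flags P=0 W=1 U=1 S=0
  → PAGE_NOT_PRESENT  (1 entries read)

Access #1 PA: 0x24CDA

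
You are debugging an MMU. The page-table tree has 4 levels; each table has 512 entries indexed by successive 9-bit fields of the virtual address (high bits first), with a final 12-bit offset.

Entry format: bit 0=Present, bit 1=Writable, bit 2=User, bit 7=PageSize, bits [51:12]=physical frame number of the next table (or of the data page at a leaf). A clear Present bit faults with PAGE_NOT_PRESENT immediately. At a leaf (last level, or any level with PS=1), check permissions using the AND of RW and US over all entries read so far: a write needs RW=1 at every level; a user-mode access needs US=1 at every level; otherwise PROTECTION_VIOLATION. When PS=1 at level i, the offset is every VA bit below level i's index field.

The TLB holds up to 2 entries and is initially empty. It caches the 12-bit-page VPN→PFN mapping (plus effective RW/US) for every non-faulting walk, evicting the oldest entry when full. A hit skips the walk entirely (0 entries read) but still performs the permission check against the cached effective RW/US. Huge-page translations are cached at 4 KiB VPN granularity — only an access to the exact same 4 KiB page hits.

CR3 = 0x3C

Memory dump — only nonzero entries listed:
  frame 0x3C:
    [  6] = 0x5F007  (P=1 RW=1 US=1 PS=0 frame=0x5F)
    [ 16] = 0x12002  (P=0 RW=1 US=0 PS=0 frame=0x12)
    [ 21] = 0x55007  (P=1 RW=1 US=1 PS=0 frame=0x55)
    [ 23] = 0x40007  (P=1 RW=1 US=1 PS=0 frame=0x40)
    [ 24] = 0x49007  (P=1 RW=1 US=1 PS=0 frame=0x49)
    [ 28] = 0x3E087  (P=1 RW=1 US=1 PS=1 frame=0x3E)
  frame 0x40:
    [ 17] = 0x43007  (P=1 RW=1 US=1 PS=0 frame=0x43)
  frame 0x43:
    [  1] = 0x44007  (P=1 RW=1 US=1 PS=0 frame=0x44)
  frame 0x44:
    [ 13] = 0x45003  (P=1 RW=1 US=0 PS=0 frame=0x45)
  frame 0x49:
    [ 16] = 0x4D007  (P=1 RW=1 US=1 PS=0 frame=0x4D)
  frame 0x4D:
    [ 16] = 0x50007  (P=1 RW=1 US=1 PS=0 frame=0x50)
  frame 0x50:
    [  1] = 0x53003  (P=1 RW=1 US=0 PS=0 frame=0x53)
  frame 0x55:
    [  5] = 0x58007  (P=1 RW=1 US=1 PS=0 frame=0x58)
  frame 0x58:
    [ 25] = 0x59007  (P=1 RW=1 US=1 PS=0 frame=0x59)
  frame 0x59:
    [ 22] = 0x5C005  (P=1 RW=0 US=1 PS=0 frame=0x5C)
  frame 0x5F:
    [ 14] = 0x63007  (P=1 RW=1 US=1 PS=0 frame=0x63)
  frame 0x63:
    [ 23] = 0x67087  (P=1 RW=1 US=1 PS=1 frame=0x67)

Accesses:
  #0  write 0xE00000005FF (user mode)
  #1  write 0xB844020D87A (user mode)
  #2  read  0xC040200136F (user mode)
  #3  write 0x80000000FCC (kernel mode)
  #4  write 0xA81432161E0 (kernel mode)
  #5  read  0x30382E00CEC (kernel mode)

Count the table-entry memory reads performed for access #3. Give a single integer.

Walk each access:
#0 VA=0xE00000005FF (w,user):
  L0: frame=0x3C idx=28 entry=0x3E087 [P=1 RW=1 US=1 PS=1]
  ✓ 0x3E5FF (huge @L0)  — 1 lookups
#1 VA=0xB844020D87A (w,user):
  L0: frame=0x3C idx=23 entry=0x40007 [P=1 RW=1 US=1 PS=0]
  L1: frame=0x40 idx=17 entry=0x43007 [P=1 RW=1 US=1 PS=0]
  L2: frame=0x43 idx=1 entry=0x44007 [P=1 RW=1 US=1 PS=0]
  L3: frame=0x44 idx=13 entry=0x45003 [P=1 RW=1 US=0 PS=0]
  ✗ PROTECTION_VIOLATION  [4 reads]
#2 VA=0xC040200136F (r,user):
  L0: frame=0x3C idx=24 entry=0x49007 [P=1 RW=1 US=1 PS=0]
  L1: frame=0x49 idx=16 entry=0x4D007 [P=1 RW=1 US=1 PS=0]
  L2: frame=0x4D idx=16 entry=0x50007 [P=1 RW=1 US=1 PS=0]
  L3: frame=0x50 idx=1 entry=0x53003 [P=1 RW=1 US=0 PS=0]
  ✗ PROTECTION_VIOLATION  [4 reads]
#3 VA=0x80000000FCC (w,kernel):
  L0: frame=0x3C idx=16 entry=0x12002 [P=0 RW=1 US=0 PS=0]
  ✗ PAGE_NOT_PRESENT  [1 reads]
#4 VA=0xA81432161E0 (w,kernel):
  L0: frame=0x3C idx=21 entry=0x55007 [P=1 RW=1 US=1 PS=0]
  L1: frame=0x55 idx=5 entry=0x58007 [P=1 RW=1 US=1 PS=0]
  L2: frame=0x58 idx=25 entry=0x59007 [P=1 RW=1 US=1 PS=0]
  L3: frame=0x59 idx=22 entry=0x5C005 [P=1 RW=0 US=1 PS=0]
  ✗ PROTECTION_VIOLATION  [4 reads]
#5 VA=0x30382E00CEC (r,kernel):
  L0: frame=0x3C idx=6 entry=0x5F007 [P=1 RW=1 US=1 PS=0]
  L1: frame=0x5F idx=14 entry=0x63007 [P=1 RW=1 US=1 PS=0]
  L2: frame=0x63 idx=23 entry=0x67087 [P=1 RW=1 US=1 PS=1]
  ✓ 0x67CEC (huge @L2)  — 3 lookups

Entries read for #3: 1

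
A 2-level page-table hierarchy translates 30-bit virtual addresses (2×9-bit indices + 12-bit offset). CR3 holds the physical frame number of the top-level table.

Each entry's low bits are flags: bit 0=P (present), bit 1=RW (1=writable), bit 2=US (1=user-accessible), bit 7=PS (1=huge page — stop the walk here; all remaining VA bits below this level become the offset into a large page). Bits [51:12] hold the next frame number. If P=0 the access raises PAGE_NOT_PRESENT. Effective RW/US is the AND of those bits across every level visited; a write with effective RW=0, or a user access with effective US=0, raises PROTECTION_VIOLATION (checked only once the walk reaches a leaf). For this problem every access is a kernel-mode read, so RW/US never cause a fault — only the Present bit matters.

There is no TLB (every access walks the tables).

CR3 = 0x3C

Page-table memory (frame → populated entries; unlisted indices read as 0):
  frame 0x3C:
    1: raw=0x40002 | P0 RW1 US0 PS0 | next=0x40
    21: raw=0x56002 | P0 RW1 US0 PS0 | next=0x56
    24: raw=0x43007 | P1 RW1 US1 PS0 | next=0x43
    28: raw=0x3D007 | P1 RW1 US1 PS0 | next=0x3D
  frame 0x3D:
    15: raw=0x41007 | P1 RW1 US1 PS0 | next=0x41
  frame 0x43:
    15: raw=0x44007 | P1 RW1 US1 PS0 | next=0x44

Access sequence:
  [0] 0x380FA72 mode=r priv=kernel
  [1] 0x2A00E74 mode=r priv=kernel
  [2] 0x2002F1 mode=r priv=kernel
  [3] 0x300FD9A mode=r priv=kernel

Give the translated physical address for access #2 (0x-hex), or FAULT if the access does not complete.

Walk each access:
#0 VA=0x380FA72 (r,kernel):
  [0] read 0x3C idx=28: raw=0x3D007 flags P=1 W=1 U=1 S=0
  [1] read 0x3D idx=15: raw=0x41007 flags P=1 W=1 U=1 S=0
  ⇒ phys 0x41A72  [2 reads]
#1 VA=0x2A00E74 (r,kernel):
  [0] read 0x3C idx=21: raw=0x56002 flags P=0 W=1 U=0 S=0
  ✗ PAGE_NOT_PRESENT  [1 reads]
#2 VA=0x2002F1 (r,kernel):
  [0] read 0x3C idx=1: raw=0x40002 flags P=0 W=1 U=0 S=0
  ✗ PAGE_NOT_PRESENT  [1 reads]
#3 VA=0x300FD9A (r,kernel):
  [0] read 0x3C idx=24: raw=0x43007 flags P=1 W=1 U=1 S=0
  [1] read 0x43 idx=15: raw=0x44007 flags P=1 W=1 U=1 S=0
  ⇒ phys 0x44D9A  [2 reads]

Access #2 PA: FAULT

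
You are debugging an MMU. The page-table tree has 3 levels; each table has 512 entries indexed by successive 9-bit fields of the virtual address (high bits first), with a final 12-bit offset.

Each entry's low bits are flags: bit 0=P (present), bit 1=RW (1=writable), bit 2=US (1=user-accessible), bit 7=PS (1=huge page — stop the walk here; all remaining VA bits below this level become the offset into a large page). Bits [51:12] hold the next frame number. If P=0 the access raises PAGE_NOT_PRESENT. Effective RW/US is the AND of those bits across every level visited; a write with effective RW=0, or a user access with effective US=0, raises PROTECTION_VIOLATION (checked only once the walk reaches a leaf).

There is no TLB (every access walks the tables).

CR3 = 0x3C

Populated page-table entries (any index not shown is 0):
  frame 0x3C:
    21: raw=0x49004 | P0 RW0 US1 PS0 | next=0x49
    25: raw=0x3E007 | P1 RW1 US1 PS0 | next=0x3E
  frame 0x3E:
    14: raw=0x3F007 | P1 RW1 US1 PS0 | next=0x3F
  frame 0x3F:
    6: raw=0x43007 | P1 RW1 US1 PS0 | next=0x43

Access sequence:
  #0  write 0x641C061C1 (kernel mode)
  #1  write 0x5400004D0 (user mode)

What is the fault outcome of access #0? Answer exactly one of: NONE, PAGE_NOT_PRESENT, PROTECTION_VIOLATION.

Trace:
#0 VA=0x641C061C1 (w,kernel):
  lvl0: tbl 0x3C, slot 25 ⇒ 0x3E007 (P1/RW1/US1/PS0)
  lvl1: tbl 0x3E, slot 14 ⇒ 0x3F007 (P1/RW1/US1/PS0)
  lvl2: tbl 0x3F, slot 6 ⇒ 0x43007 (P1/RW1/US1/PS0)
  → PA=0x431C1  (3 entries read)
#1 VA=0x5400004D0 (w,user):
  lvl0: tbl 0x3C, slot 21 ⇒ 0x49004 (P0/RW0/US1/PS0)
  → PAGE_NOT_PRESENT  (1 entries read)

Access #0 fault: NONE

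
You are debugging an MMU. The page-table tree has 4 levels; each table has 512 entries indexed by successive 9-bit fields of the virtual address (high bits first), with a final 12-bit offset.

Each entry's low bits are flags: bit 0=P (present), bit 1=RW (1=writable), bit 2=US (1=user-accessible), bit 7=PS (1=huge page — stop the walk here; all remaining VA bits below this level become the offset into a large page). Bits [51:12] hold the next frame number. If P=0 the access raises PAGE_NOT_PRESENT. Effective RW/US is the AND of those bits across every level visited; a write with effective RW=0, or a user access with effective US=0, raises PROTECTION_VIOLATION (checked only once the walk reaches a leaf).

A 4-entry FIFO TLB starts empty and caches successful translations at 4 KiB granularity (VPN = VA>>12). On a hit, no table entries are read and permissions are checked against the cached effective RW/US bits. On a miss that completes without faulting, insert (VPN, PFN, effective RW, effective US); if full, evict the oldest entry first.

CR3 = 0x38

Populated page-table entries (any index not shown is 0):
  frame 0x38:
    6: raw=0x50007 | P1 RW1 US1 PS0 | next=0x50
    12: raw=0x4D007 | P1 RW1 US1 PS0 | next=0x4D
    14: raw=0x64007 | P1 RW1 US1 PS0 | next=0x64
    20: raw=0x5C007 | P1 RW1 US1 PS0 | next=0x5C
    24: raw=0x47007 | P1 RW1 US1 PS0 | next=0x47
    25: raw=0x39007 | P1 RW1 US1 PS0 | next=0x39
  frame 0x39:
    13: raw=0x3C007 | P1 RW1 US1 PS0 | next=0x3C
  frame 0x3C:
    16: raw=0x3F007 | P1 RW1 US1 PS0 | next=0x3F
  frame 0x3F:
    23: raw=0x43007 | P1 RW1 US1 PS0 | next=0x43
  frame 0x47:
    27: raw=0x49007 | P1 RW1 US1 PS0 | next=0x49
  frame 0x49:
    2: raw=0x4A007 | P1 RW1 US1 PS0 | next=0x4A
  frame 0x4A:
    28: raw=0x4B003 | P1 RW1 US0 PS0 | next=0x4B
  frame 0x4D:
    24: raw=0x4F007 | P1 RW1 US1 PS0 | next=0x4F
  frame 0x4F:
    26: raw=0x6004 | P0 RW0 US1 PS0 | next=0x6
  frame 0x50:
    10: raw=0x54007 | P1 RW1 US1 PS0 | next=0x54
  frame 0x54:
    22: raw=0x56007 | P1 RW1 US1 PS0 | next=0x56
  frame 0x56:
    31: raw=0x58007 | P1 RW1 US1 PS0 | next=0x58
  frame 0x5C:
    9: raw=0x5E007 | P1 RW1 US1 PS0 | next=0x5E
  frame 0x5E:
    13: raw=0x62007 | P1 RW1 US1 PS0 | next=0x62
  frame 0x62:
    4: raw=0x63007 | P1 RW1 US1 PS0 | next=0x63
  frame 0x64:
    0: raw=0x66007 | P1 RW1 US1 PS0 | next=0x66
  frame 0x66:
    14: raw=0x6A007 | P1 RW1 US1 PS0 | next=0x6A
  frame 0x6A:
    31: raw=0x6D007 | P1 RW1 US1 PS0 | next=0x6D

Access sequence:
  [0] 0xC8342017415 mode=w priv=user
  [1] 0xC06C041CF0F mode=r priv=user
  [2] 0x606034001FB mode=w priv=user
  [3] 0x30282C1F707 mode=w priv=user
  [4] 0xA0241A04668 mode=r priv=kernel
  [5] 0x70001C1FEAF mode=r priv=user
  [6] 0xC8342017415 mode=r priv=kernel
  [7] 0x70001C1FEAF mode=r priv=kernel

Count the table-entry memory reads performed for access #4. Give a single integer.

Per-access translation:
#0 VA=0xC8342017415 (w,user):
  [0] read 0x38 idx=25: raw=0x39007 flags P=1 W=1 U=1 S=0
  [1] read 0x39 idx=13: raw=0x3C007 flags P=1 W=1 U=1 S=0
  [2] read 0x3C idx=16: raw=0x3F007 flags P=1 W=1 U=1 S=0
  [3] read 0x3F idx=23: raw=0x43007 flags P=1 W=1 U=1 S=0
  ✓ 0x43415  — 4 lookups
#1 VA=0xC06C041CF0F (r,user):
  [0] read 0x38 idx=24: raw=0x47007 flags P=1 W=1 U=1 S=0
  [1] read 0x47 idx=27: raw=0x49007 flags P=1 W=1 U=1 S=0
  [2] read 0x49 idx=2: raw=0x4A007 flags P=1 W=1 U=1 S=0
  [3] read 0x4A idx=28: raw=0x4B003 flags P=1 W=1 U=0 S=0
  ⇒ fault: PROTECTION_VIOLATION  — 4 lookups
#2 VA=0x606034001FB (w,user):
  [0] read 0x38 idx=12: raw=0x4D007 flags P=1 W=1 U=1 S=0
  [1] read 0x4D idx=24: raw=0x4F007 flags P=1 W=1 U=1 S=0
  [2] read 0x4F idx=26: raw=0x6004 flags P=0 W=0 U=1 S=0
  ⇒ fault: PAGE_NOT_PRESENT  — 3 lookups
#3 VA=0x30282C1F707 (w,user):
  [0] read 0x38 idx=6: raw=0x50007 flags P=1 W=1 U=1 S=0
  [1] read 0x50 idx=10: raw=0x54007 flags P=1 W=1 U=1 S=0
  [2] read 0x54 idx=22: raw=0x56007 flags P=1 W=1 U=1 S=0
  [3] read 0x56 idx=31: raw=0x58007 flags P=1 W=1 U=1 S=0
  ✓ 0x58707  — 4 lookups
#4 VA=0xA0241A04668 (r,kernel):
  [0] read 0x38 idx=20: raw=0x5C007 flags P=1 W=1 U=1 S=0
  [1] read 0x5C idx=9: raw=0x5E007 flags P=1 W=1 U=1 S=0
  [2] read 0x5E idx=13: raw=0x62007 flags P=1 W=1 U=1 S=0
  [3] read 0x62 idx=4: raw=0x63007 flags P=1 W=1 U=1 S=0
  ✓ 0x63668  — 4 lookups
#5 VA=0x70001C1FEAF (r,user):
  [0] read 0x38 idx=14: raw=0x64007 flags P=1 W=1 U=1 S=0
  [1] read 0x64 idx=0: raw=0x66007 flags P=1 W=1 U=1 S=0
  [2] read 0x66 idx=14: raw=0x6A007 flags P=1 W=1 U=1 S=0
  [3] read 0x6A idx=31: raw=0x6D007 flags P=1 W=1 U=1 S=0
  ✓ 0x6DEAF  — 4 lookups
#6 VA=0xC8342017415 (r,kernel):
  TLB hit vpn=0xC8342017 → PA=0x43415
#7 VA=0x70001C1FEAF (r,kernel):
  TLB hit vpn=0x70001C1F → PA=0x6DEAF

Entries read for #4: 4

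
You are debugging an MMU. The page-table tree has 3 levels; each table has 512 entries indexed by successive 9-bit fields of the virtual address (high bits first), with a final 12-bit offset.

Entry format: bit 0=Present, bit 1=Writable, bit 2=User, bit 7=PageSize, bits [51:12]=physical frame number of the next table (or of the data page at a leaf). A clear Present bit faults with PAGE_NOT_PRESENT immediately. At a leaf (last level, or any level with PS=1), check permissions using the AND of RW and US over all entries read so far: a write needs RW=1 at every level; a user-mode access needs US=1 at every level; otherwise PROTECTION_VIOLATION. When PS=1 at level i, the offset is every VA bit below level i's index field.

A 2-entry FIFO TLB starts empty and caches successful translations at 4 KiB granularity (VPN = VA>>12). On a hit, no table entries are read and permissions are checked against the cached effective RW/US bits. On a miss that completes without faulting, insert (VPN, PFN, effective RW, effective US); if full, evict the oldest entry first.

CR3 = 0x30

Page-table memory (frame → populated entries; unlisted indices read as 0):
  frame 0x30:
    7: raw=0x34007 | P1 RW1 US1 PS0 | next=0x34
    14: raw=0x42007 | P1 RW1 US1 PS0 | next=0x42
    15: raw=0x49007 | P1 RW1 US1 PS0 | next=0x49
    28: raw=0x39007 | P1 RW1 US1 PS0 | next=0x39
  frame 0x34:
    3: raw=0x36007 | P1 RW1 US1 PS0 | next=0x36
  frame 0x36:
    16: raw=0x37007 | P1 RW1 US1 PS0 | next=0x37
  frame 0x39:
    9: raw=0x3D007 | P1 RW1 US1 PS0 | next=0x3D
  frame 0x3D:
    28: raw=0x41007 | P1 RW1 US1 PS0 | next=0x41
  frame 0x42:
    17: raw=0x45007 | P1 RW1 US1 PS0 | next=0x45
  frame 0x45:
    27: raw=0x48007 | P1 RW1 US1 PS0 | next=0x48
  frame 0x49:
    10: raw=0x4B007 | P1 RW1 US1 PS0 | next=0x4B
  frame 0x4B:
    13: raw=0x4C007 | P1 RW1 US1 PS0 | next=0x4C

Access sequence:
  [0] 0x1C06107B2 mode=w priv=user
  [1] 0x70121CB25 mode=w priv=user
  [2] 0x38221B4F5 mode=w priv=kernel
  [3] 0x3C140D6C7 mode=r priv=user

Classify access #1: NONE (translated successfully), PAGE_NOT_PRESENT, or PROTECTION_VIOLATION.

Trace:
#0 VA=0x1C06107B2 (w,user):
  L0 @0x30[7] → 0x34007  P=1,RW=1,US=1,PS=0
  L1 @0x34[3] → 0x36007  P=1,RW=1,US=1,PS=0
  L2 @0x36[16] → 0x37007  P=1,RW=1,US=1,PS=0
  ⇒ phys 0x377B2  [3 reads]
#1 VA=0x70121CB25 (w,user):
  L0 @0x30[28] → 0x39007  P=1,RW=1,US=1,PS=0
  L1 @0x39[9] → 0x3D007  P=1,RW=1,US=1,PS=0
  L2 @0x3D[28] → 0x41007  P=1,RW=1,US=1,PS=0
  ⇒ phys 0x41B25  [3 reads]
#2 VA=0x38221B4F5 (w,kernel):
  L0 @0x30[14] → 0x42007  P=1,RW=1,US=1,PS=0
  L1 @0x42[17] → 0x45007  P=1,RW=1,US=1,PS=0
  L2 @0x45[27] → 0x48007  P=1,RW=1,US=1,PS=0
  ⇒ phys 0x484F5  [3 reads]
#3 VA=0x3C140D6C7 (r,user):
  L0 @0x30[15] → 0x49007  P=1,RW=1,US=1,PS=0
  L1 @0x49[10] → 0x4B007  P=1,RW=1,US=1,PS=0
  L2 @0x4B[13] → 0x4C007  P=1,RW=1,US=1,PS=0
  ⇒ phys 0x4C6C7  [3 reads]

Access #1 fault: NONE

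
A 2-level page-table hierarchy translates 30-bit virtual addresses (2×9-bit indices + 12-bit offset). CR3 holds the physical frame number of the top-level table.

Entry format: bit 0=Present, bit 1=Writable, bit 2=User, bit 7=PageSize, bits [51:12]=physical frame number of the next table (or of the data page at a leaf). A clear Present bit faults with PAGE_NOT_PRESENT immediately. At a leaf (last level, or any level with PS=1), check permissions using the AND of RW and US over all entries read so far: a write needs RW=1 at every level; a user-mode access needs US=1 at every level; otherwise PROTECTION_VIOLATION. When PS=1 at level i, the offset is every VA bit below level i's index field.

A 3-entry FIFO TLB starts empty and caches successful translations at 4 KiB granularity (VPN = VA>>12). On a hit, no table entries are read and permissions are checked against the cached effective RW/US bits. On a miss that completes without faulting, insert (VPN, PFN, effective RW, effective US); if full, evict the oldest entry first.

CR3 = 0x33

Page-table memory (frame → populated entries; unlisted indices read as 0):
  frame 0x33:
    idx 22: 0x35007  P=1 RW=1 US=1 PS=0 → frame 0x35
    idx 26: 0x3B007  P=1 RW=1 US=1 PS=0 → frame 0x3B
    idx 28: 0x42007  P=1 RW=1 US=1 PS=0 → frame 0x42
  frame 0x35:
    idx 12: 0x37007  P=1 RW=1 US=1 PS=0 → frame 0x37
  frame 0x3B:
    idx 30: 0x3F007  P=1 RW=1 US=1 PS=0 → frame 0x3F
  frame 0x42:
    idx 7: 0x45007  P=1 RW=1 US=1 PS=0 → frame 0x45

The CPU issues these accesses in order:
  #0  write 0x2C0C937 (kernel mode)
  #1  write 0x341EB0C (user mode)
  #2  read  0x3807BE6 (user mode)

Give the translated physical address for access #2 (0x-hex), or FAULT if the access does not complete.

Walk each access:
#0 VA=0x2C0C937 (w,kernel):
  lvl0: tbl 0x33, slot 22 ⇒ 0x35007 (P1/RW1/US1/PS0)
  lvl1: tbl 0x35, slot 12 ⇒ 0x37007 (P1/RW1/US1/PS0)
  ✓ 0x37937  — 2 lookups
#1 VA=0x341EB0C (w,user):
  lvl0: tbl 0x33, slot 26 ⇒ 0x3B007 (P1/RW1/US1/PS0)
  lvl1: tbl 0x3B, slot 30 ⇒ 0x3F007 (P1/RW1/US1/PS0)
  ✓ 0x3FB0C  — 2 lookups
#2 VA=0x3807BE6 (r,user):
  lvl0: tbl 0x33, slot 28 ⇒ 0x42007 (P1/RW1/US1/PS0)
  lvl1: tbl 0x42, slot 7 ⇒ 0x45007 (P1/RW1/US1/PS0)
  ✓ 0x45BE6  — 2 lookups

Access #2 PA: 0x45BE6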